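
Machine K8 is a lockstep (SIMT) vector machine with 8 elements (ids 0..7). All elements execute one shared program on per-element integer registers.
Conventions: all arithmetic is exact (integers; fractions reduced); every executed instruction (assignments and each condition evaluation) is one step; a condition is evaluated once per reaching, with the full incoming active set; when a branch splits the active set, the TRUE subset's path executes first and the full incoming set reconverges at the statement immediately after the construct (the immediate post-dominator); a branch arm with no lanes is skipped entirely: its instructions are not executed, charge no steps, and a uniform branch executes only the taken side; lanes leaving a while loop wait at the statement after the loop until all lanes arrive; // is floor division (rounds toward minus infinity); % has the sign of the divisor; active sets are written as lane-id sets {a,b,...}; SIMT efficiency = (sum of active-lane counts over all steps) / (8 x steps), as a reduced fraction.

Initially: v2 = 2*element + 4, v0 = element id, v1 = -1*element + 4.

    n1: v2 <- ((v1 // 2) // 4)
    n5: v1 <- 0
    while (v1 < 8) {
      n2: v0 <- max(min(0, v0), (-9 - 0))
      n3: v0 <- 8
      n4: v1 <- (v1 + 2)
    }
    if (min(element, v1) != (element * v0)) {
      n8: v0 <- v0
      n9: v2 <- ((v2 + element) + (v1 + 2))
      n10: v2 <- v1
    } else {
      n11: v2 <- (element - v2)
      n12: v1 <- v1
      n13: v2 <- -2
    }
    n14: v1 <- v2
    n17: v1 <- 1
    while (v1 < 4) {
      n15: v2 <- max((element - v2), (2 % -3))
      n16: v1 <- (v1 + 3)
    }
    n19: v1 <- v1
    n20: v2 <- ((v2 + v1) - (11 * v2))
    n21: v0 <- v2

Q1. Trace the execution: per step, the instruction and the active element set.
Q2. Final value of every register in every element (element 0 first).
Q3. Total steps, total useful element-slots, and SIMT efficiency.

step 0: v2 <- ((v1 // 2) // 4)       {0,1,2,3,4,5,6,7}
step 1: v1 <- 0                      {0,1,2,3,4,5,6,7}
step 2: eval (v1 < 8)                {0,1,2,3,4,5,6,7}
step 3: v0 <- max(min(0, v0), (-9 - 0)) {0,1,2,3,4,5,6,7}
step 4: v0 <- 8                      {0,1,2,3,4,5,6,7}
step 5: v1 <- (v1 + 2)               {0,1,2,3,4,5,6,7}
step 6: eval (v1 < 8)                {0,1,2,3,4,5,6,7}
step 7: v0 <- max(min(0, v0), (-9 - 0)) {0,1,2,3,4,5,6,7}
step 8: v0 <- 8                      {0,1,2,3,4,5,6,7}
step 9: v1 <- (v1 + 2)               {0,1,2,3,4,5,6,7}
step 10: eval (v1 < 8)                {0,1,2,3,4,5,6,7}
step 11: v0 <- max(min(0, v0), (-9 - 0)) {0,1,2,3,4,5,6,7}
step 12: v0 <- 8                      {0,1,2,3,4,5,6,7}
step 13: v1 <- (v1 + 2)               {0,1,2,3,4,5,6,7}
step 14: eval (v1 < 8)                {0,1,2,3,4,5,6,7}
step 15: v0 <- max(min(0, v0), (-9 - 0)) {0,1,2,3,4,5,6,7}
step 16: v0 <- 8                      {0,1,2,3,4,5,6,7}
step 17: v1 <- (v1 + 2)               {0,1,2,3,4,5,6,7}
step 18: eval (v1 < 8)                {0,1,2,3,4,5,6,7}
step 19: eval (min(element, v1) != (element * v0)) {0,1,2,3,4,5,6,7}
step 20: v0 <- v0                     {1,2,3,4,5,6,7}
step 21: v2 <- ((v2 + element) + (v1 + 2)) {1,2,3,4,5,6,7}
step 22: v2 <- v1                     {1,2,3,4,5,6,7}
step 23: v2 <- (element - v2)         {0}
step 24: v1 <- v1                     {0}
step 25: v2 <- -2                     {0}
step 26: v1 <- v2                     {0,1,2,3,4,5,6,7}
step 27: v1 <- 1                      {0,1,2,3,4,5,6,7}
step 28: eval (v1 < 4)                {0,1,2,3,4,5,6,7}
step 29: v2 <- max((element - v2), (2 % -3)) {0,1,2,3,4,5,6,7}
step 30: v1 <- (v1 + 3)               {0,1,2,3,4,5,6,7}
step 31: eval (v1 < 4)                {0,1,2,3,4,5,6,7}
step 32: v1 <- v1                     {0,1,2,3,4,5,6,7}
step 33: v2 <- ((v2 + v1) - (11 * v2)) {0,1,2,3,4,5,6,7}
step 34: v0 <- v2                     {0,1,2,3,4,5,6,7}

Answer: 35 steps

v2: -16,14,14,14,14,14,14,14
v0: -16,14,14,14,14,14,14,14
v1: 4,4,4,4,4,4,4,4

steps = 35; useful = 256; efficiency = 256/280 = 32/35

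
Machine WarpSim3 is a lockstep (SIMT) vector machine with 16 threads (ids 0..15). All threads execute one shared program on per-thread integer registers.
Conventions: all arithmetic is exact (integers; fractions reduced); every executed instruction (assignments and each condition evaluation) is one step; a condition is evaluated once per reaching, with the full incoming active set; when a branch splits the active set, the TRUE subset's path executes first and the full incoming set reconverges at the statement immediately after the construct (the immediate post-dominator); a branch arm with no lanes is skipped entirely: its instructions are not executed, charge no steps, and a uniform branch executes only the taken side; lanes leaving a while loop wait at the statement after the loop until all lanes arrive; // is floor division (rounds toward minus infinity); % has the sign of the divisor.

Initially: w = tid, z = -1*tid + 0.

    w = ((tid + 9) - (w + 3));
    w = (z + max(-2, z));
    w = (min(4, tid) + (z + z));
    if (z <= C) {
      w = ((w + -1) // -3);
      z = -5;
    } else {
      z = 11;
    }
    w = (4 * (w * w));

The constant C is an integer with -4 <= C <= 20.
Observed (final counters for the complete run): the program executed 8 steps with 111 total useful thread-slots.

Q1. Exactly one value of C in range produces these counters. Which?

Answer: C = -1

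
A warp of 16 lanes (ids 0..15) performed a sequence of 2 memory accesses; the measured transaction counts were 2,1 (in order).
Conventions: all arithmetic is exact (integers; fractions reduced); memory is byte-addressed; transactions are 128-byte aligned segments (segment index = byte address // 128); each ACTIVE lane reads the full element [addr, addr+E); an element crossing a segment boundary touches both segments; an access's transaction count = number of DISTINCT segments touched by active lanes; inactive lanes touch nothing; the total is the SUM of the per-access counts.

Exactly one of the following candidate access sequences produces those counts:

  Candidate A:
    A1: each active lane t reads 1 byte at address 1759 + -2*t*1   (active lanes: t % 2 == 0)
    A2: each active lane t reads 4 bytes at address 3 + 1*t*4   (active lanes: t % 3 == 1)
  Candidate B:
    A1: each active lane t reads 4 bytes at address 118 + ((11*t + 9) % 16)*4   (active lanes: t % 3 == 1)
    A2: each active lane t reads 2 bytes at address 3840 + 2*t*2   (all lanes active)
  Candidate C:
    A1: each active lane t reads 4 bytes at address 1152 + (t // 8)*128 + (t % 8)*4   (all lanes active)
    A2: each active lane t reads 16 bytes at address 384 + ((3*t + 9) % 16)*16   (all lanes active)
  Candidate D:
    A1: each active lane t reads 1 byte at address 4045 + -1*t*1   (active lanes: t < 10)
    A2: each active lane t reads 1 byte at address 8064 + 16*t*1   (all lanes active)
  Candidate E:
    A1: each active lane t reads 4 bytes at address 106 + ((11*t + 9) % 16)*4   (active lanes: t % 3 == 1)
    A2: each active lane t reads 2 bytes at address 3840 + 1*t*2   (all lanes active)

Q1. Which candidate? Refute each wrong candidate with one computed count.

A: A1 gives 1 transaction, not 2
B: A1 gives 1 transaction, not 2
C: A2 gives 2 transactions, not 1
D: A1 gives 1 transaction, not 2
E: all counts match (2,1)

Answer: E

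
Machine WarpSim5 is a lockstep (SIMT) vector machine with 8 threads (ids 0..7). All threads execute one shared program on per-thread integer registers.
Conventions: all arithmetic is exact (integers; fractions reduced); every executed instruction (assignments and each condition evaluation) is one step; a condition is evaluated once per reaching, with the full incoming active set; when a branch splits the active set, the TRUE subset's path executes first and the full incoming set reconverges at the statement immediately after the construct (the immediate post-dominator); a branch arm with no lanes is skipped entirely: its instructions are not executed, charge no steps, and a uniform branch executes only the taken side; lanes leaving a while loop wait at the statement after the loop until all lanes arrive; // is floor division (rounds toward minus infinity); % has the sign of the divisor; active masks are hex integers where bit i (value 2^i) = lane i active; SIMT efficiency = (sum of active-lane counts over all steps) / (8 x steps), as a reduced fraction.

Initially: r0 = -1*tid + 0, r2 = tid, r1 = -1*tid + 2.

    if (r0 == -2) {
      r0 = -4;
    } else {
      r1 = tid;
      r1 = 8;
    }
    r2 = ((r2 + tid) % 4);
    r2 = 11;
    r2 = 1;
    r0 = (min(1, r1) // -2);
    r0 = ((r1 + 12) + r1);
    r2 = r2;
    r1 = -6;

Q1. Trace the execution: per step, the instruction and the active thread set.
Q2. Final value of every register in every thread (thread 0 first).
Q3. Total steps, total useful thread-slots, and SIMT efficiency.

step 0: eval (r0 == -2)              0xff
step 1: r0 <- -4                     0x04
step 2: r1 <- tid                    0xfb
step 3: r1 <- 8                      0xfb
step 4: r2 <- ((r2 + tid) % 4)       0xff
step 5: r2 <- 11                     0xff
step 6: r2 <- 1                      0xff
step 7: r0 <- (min(1, r1) // -2)     0xff
step 8: r0 <- ((r1 + 12) + r1)       0xff
step 9: r2 <- r2                     0xff
step 10: r1 <- -6                     0xff

Answer: 11 steps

r0: 28,28,12,28,28,28,28,28
r2: 1,1,1,1,1,1,1,1
r1: -6,-6,-6,-6,-6,-6,-6,-6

steps = 11; useful = 79; efficiency = 79/88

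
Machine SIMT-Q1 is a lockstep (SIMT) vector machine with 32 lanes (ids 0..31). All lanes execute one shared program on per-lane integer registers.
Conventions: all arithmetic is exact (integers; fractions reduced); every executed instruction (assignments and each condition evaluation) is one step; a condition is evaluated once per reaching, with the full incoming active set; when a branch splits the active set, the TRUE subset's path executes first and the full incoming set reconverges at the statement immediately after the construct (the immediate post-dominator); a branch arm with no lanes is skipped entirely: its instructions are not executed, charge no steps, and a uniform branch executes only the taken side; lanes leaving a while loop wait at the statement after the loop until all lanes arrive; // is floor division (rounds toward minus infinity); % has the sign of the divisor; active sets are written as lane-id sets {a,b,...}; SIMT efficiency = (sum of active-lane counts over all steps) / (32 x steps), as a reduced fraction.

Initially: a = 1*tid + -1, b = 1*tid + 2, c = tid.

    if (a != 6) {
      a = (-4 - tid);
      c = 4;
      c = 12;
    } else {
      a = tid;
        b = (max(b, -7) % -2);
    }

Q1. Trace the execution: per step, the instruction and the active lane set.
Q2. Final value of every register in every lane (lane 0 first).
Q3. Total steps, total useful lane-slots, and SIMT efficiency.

step 0: eval (a != 6)                {0,1,2,3,4,5,6,7,8,9,10,11,12,13,14,15,16,17,18,19,20,21,22,23,24,25,26,27,28,29,30,31}
step 1: a <- (-4 - tid)              {0,1,2,3,4,5,6,8,9,10,11,12,13,14,15,16,17,18,19,20,21,22,23,24,25,26,27,28,29,30,31}
step 2: c <- 4                       {0,1,2,3,4,5,6,8,9,10,11,12,13,14,15,16,17,18,19,20,21,22,23,24,25,26,27,28,29,30,31}
step 3: c <- 12                      {0,1,2,3,4,5,6,8,9,10,11,12,13,14,15,16,17,18,19,20,21,22,23,24,25,26,27,28,29,30,31}
step 4: a <- tid                     {7}
step 5: b <- (max(b, -7) % -2)       {7}

Answer: 6 steps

a: -4,-5,-6,-7,-8,-9,-10,7,-12,-13,-14,-15,-16,-17,-18,-19,-20,-21,-22,-23,-24,-25,-26,-27,-28,-29,-30,-31,-32,-33,-34,-35
b: 2,3,4,5,6,7,8,-1,10,11,12,13,14,15,16,17,18,19,20,21,22,23,24,25,26,27,28,29,30,31,32,33
c: 12,12,12,12,12,12,12,7,12,12,12,12,12,12,12,12,12,12,12,12,12,12,12,12,12,12,12,12,12,12,12,12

steps = 6; useful = 127; efficiency = 127/192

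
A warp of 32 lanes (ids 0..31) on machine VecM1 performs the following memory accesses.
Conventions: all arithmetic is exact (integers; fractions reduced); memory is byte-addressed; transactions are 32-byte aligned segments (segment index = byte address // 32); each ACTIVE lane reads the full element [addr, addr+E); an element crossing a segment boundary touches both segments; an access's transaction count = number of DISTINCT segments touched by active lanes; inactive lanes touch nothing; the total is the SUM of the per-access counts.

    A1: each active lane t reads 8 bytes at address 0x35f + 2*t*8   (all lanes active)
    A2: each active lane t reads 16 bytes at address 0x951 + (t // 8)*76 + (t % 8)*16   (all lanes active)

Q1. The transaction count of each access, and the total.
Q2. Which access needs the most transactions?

A1: 17 transactions
A2: 12 transactions

Answer: 17,12; total 29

Answer: A1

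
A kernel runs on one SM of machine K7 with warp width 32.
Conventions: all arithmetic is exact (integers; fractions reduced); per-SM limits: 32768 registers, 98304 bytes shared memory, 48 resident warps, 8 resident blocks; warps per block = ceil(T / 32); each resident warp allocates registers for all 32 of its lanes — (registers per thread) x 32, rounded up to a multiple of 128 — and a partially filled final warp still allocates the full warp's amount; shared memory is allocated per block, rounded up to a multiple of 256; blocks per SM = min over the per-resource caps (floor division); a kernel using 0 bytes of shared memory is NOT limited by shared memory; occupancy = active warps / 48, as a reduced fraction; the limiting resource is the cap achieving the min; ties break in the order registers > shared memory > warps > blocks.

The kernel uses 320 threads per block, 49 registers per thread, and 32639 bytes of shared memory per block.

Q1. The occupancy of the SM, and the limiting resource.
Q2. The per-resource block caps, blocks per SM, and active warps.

Answer: occupancy 5/24, limited by registers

registers: 1 block
shared memory: 3 blocks
warps: 4 blocks
blocks: 8 blocks

Answer: 1 block, 10 active warps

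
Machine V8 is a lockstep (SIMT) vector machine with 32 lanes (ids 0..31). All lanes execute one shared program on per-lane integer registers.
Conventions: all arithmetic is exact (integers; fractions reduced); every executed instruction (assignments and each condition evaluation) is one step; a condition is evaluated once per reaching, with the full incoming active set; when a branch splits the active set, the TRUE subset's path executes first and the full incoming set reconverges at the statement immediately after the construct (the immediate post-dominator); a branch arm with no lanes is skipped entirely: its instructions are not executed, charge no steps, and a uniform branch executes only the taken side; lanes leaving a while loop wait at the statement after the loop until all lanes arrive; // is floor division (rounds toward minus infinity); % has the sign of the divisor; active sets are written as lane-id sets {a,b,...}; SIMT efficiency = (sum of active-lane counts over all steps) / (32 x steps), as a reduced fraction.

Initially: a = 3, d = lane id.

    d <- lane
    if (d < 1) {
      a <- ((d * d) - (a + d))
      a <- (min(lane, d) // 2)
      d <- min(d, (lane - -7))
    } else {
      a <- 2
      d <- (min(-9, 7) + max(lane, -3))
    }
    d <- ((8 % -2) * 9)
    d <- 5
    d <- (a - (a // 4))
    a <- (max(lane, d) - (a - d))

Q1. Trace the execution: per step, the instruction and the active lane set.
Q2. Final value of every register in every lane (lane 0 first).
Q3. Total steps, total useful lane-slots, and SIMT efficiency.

step 0: d <- lane                    {0,1,2,3,4,5,6,7,8,9,10,11,12,13,14,15,16,17,18,19,20,21,22,23,24,25,26,27,28,29,30,31}
step 1: eval (d < 1)                 {0,1,2,3,4,5,6,7,8,9,10,11,12,13,14,15,16,17,18,19,20,21,22,23,24,25,26,27,28,29,30,31}
step 2: a <- ((d * d) - (a + d))     {0}
step 3: a <- (min(lane, d) // 2)     {0}
step 4: d <- min(d, (lane - -7))     {0}
step 5: a <- 2                       {1,2,3,4,5,6,7,8,9,10,11,12,13,14,15,16,17,18,19,20,21,22,23,24,25,26,27,28,29,30,31}
step 6: d <- (min(-9, 7) + max(lane, -3)) {1,2,3,4,5,6,7,8,9,10,11,12,13,14,15,16,17,18,19,20,21,22,23,24,25,26,27,28,29,30,31}
step 7: d <- ((8 % -2) * 9)          {0,1,2,3,4,5,6,7,8,9,10,11,12,13,14,15,16,17,18,19,20,21,22,23,24,25,26,27,28,29,30,31}
step 8: d <- 5                       {0,1,2,3,4,5,6,7,8,9,10,11,12,13,14,15,16,17,18,19,20,21,22,23,24,25,26,27,28,29,30,31}
step 9: d <- (a - (a // 4))          {0,1,2,3,4,5,6,7,8,9,10,11,12,13,14,15,16,17,18,19,20,21,22,23,24,25,26,27,28,29,30,31}
step 10: a <- (max(lane, d) - (a - d)) {0,1,2,3,4,5,6,7,8,9,10,11,12,13,14,15,16,17,18,19,20,21,22,23,24,25,26,27,28,29,30,31}

Answer: 11 steps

a: 0,2,2,3,4,5,6,7,8,9,10,11,12,13,14,15,16,17,18,19,20,21,22,23,24,25,26,27,28,29,30,31
d: 0,2,2,2,2,2,2,2,2,2,2,2,2,2,2,2,2,2,2,2,2,2,2,2,2,2,2,2,2,2,2,2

steps = 11; useful = 257; efficiency = 257/352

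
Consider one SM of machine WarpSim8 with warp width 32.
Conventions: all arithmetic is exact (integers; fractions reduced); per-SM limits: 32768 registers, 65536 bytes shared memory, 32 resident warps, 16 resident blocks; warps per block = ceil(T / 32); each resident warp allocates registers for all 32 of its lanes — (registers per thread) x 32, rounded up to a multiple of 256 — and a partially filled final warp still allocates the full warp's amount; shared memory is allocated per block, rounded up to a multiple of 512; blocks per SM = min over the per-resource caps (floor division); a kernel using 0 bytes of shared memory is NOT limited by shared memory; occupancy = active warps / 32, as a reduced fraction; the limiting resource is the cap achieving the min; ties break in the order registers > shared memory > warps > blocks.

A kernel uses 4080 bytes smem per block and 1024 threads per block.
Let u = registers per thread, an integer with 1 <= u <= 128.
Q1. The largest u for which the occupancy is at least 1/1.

Answer: u = 32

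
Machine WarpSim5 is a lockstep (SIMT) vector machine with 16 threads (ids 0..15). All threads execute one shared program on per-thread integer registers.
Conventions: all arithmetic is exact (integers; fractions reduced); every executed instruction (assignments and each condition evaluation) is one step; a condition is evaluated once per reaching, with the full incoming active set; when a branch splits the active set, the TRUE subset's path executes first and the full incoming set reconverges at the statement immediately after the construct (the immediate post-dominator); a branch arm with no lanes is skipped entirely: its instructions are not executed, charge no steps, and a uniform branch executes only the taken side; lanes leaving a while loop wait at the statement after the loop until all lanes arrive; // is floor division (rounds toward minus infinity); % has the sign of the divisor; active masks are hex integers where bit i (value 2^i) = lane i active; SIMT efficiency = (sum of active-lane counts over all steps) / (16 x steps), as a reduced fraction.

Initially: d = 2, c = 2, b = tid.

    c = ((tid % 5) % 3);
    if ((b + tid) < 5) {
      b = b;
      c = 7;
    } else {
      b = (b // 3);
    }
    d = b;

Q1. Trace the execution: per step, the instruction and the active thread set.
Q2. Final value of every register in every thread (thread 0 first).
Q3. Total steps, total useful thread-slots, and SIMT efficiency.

step 0: c <- ((tid % 5) % 3)         0xffff
step 1: eval ((b + tid) < 5)         0xffff
step 2: b <- b                       0x0007
step 3: c <- 7                       0x0007
step 4: b <- (b // 3)                0xfff8
step 5: d <- b                       0xffff

Answer: 6 steps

d: 0,1,2,1,1,1,2,2,2,3,3,3,4,4,4,5
c: 7,7,7,0,1,0,1,2,0,1,0,1,2,0,1,0
b: 0,1,2,1,1,1,2,2,2,3,3,3,4,4,4,5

steps = 6; useful = 67; efficiency = 67/96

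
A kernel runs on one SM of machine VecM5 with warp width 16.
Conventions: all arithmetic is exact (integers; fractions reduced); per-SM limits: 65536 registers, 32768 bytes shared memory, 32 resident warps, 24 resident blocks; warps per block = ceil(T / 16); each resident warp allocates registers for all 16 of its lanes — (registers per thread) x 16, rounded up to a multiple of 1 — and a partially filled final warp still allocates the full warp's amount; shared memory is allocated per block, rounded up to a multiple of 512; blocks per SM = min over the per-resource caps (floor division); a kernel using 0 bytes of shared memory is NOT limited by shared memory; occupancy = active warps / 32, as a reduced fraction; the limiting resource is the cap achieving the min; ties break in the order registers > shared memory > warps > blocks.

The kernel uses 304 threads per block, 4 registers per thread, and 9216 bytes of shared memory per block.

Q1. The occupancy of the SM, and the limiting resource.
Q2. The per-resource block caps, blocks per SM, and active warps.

Answer: occupancy 19/32, limited by warps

registers: 53 blocks
shared memory: 3 blocks
warps: 1 block
blocks: 24 blocks

Answer: 1 block, 19 active warps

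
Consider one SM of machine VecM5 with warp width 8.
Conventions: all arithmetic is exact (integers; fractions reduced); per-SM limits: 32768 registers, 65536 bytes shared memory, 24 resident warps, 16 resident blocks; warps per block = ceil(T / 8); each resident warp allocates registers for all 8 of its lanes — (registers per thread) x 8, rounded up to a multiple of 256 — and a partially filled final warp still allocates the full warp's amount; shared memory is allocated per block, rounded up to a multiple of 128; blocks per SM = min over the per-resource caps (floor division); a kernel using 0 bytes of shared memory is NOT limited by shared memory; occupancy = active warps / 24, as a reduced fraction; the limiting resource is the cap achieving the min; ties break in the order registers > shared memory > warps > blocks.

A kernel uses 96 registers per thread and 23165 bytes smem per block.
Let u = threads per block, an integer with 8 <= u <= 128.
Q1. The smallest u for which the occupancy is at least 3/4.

Answer: u = 65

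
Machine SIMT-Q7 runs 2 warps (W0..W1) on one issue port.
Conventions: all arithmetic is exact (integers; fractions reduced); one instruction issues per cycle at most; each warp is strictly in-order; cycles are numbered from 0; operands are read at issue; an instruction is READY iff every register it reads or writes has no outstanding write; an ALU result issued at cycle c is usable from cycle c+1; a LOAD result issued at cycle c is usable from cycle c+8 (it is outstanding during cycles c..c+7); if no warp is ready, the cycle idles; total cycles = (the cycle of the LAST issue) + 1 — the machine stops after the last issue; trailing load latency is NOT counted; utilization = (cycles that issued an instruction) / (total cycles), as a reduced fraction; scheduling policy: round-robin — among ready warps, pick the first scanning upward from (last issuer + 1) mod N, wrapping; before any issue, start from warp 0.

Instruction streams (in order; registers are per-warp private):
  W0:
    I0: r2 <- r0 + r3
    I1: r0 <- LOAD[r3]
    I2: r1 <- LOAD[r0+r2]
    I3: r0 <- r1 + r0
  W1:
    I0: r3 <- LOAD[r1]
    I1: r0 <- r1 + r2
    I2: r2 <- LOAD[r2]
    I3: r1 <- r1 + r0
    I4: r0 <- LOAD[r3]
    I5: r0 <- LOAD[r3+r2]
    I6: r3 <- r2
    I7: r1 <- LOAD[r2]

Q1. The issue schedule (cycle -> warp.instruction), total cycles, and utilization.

cycle 0: W0.I0
cycle 1: W1.I0
cycle 2: W0.I1
cycle 3: W1.I1
cycle 4: W1.I2
cycle 5: W1.I3
cycle 6: idle
cycle 7: idle
cycle 8: idle
cycle 9: W1.I4
cycle 10: W0.I2
cycle 11: idle
cycle 12: idle
cycle 13: idle
cycle 14: idle
cycle 15: idle
cycle 16: idle
cycle 17: W1.I5
cycle 18: W0.I3
cycle 19: W1.I6
cycle 20: W1.I7

Answer: 21 cycles, utilization 4/7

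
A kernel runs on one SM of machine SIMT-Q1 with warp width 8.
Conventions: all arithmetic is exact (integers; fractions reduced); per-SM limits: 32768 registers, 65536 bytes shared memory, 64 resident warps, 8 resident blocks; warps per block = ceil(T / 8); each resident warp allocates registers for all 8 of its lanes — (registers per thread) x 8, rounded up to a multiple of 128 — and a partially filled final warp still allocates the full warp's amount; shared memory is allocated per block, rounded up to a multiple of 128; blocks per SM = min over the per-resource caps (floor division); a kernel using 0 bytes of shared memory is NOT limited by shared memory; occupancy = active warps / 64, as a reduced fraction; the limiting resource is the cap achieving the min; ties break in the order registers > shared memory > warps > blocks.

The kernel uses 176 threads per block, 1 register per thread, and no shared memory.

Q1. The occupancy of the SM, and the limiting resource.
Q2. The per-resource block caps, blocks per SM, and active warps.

Answer: occupancy 11/16, limited by warps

registers: 11 blocks
shared memory: no limit (kernel uses none)
warps: 2 blocks
blocks: 8 blocks

Answer: 2 blocks, 44 active warps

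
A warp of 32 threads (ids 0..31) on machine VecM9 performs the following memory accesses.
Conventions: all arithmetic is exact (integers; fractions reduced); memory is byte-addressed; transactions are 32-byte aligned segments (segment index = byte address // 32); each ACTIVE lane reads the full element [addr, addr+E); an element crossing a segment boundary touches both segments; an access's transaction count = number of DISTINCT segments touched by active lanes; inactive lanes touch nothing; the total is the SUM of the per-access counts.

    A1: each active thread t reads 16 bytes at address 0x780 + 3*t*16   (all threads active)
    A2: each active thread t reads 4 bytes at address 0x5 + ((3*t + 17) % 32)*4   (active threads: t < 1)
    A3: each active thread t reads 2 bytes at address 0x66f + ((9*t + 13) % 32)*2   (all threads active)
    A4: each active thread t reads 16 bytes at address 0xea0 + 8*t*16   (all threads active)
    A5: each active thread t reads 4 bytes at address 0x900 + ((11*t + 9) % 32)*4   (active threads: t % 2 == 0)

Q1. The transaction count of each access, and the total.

A1: 32 transactions
A2: 1 transaction
A3: 3 transactions
A4: 32 transactions
A5: 4 transactions

Answer: 32,1,3,32,4; total 72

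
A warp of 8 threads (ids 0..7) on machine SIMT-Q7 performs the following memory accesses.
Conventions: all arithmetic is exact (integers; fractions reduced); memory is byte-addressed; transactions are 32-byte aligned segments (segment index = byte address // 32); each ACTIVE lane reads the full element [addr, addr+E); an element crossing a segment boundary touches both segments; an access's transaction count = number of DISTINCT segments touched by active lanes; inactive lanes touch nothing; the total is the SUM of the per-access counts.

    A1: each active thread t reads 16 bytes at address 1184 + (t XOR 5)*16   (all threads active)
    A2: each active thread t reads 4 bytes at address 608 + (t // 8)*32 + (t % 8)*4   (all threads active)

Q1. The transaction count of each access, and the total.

A1: 4 transactions
A2: 1 transaction

Answer: 4,1; total 5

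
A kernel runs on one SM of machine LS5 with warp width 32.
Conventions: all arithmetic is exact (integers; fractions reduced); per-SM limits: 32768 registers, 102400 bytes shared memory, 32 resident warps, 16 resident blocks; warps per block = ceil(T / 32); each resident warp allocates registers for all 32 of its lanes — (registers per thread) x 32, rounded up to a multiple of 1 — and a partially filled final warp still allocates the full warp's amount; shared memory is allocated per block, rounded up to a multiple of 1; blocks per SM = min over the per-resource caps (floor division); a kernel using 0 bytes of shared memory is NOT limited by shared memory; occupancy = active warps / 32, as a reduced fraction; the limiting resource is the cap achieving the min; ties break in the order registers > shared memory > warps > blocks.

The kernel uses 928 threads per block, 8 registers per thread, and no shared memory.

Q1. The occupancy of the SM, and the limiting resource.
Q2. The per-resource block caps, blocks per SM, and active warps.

Answer: occupancy 29/32, limited by warps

registers: 4 blocks
shared memory: no limit (kernel uses none)
warps: 1 block
blocks: 16 blocks

Answer: 1 block, 29 active warps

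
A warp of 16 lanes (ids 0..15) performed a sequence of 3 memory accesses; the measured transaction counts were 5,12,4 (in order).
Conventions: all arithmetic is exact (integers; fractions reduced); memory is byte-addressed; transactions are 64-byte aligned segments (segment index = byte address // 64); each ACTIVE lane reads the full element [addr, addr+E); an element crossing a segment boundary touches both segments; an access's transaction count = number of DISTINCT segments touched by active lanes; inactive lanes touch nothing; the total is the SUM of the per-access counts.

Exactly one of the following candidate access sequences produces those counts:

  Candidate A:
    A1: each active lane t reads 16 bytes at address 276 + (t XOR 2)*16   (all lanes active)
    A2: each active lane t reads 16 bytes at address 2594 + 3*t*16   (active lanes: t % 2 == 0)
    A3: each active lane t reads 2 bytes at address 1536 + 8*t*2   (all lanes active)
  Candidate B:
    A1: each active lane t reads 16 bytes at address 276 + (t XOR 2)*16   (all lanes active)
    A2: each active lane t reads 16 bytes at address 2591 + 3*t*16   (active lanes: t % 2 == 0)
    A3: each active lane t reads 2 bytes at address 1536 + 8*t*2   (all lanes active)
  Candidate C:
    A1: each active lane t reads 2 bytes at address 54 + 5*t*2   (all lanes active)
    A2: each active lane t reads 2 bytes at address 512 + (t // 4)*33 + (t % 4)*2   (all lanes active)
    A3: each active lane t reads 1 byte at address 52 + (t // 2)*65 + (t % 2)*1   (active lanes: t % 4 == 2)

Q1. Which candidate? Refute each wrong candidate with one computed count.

A: A2 gives 8 transactions, not 12
C: A1 gives 4 transactions, not 5
B: all counts match (5,12,4)

Answer: B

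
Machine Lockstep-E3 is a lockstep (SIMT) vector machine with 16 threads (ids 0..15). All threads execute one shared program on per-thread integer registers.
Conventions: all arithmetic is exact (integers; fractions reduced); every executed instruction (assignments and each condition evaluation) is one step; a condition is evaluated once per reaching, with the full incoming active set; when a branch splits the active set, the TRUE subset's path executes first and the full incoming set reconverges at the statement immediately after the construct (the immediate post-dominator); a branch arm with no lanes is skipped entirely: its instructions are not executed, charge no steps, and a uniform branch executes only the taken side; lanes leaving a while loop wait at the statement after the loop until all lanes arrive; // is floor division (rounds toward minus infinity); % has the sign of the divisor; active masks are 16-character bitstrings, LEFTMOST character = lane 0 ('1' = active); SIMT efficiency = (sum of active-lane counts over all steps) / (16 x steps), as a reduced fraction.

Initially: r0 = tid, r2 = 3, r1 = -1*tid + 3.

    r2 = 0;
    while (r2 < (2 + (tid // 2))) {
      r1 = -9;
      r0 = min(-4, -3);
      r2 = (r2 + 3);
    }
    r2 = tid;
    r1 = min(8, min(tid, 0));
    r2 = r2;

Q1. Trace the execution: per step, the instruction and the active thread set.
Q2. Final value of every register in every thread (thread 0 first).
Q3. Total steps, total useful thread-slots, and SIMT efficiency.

step 0: r2 <- 0                      1111111111111111
step 1: eval (r2 < (2 + (tid // 2))) 1111111111111111
step 2: r1 <- -9                     1111111111111111
step 3: r0 <- min(-4, -3)            1111111111111111
step 4: r2 <- (r2 + 3)               1111111111111111
step 5: eval (r2 < (2 + (tid // 2))) 1111111111111111
step 6: r1 <- -9                     0000111111111111
step 7: r0 <- min(-4, -3)            0000111111111111
step 8: r2 <- (r2 + 3)               0000111111111111
step 9: eval (r2 < (2 + (tid // 2))) 0000111111111111
step 10: r1 <- -9                     0000000000111111
step 11: r0 <- min(-4, -3)            0000000000111111
step 12: r2 <- (r2 + 3)               0000000000111111
step 13: eval (r2 < (2 + (tid // 2))) 0000000000111111
step 14: r2 <- tid                    1111111111111111
step 15: r1 <- min(8, min(tid, 0))    1111111111111111
step 16: r2 <- r2                     1111111111111111

Answer: 17 steps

r0: -4,-4,-4,-4,-4,-4,-4,-4,-4,-4,-4,-4,-4,-4,-4,-4
r2: 0,1,2,3,4,5,6,7,8,9,10,11,12,13,14,15
r1: 0,0,0,0,0,0,0,0,0,0,0,0,0,0,0,0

steps = 17; useful = 216; efficiency = 216/272 = 27/34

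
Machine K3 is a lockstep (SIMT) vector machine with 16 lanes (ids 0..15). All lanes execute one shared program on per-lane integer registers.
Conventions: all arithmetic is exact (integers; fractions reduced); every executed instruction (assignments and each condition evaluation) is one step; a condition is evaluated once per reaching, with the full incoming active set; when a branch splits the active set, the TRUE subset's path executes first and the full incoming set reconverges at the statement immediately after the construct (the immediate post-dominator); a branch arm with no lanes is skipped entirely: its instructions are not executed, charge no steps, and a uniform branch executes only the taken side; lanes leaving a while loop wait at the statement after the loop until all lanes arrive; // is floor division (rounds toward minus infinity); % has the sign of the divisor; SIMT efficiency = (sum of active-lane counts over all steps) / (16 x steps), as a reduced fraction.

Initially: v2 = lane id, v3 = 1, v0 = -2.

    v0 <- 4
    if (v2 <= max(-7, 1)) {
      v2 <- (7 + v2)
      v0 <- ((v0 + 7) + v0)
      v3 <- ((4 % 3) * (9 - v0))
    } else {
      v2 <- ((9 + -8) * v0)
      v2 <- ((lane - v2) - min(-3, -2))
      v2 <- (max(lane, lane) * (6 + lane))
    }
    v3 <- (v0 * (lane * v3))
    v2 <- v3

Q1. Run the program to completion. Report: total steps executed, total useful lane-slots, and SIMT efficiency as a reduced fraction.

Answer: 10 steps, 112 useful, 7/10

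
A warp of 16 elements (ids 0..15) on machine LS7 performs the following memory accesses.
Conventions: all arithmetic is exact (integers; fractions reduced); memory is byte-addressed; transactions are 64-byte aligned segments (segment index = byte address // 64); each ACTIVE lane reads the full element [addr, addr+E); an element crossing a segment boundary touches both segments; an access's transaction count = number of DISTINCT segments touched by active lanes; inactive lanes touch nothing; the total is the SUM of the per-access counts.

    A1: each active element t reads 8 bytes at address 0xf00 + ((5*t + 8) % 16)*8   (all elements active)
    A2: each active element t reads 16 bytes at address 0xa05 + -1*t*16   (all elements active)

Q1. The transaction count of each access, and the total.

A1: 2 transactions
A2: 5 transactions

Answer: 2,5; total 7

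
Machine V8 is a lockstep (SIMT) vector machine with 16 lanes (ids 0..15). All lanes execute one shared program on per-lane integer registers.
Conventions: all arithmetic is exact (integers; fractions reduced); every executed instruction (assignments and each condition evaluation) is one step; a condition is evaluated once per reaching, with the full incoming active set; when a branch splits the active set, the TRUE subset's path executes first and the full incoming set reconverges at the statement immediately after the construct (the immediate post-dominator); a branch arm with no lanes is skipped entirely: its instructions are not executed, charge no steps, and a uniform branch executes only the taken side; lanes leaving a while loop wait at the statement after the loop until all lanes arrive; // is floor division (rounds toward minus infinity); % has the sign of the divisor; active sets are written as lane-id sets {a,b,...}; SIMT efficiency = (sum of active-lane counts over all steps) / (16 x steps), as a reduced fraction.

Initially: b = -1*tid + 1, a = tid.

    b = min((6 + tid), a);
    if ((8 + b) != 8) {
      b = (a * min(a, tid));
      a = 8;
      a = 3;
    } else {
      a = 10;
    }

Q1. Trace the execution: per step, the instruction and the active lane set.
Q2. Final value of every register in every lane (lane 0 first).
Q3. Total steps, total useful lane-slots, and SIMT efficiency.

step 0: b <- min((6 + tid), a)       {0,1,2,3,4,5,6,7,8,9,10,11,12,13,14,15}
step 1: eval ((8 + b) != 8)          {0,1,2,3,4,5,6,7,8,9,10,11,12,13,14,15}
step 2: b <- (a * min(a, tid))       {1,2,3,4,5,6,7,8,9,10,11,12,13,14,15}
step 3: a <- 8                       {1,2,3,4,5,6,7,8,9,10,11,12,13,14,15}
step 4: a <- 3                       {1,2,3,4,5,6,7,8,9,10,11,12,13,14,15}
step 5: a <- 10                      {0}

Answer: 6 steps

b: 0,1,4,9,16,25,36,49,64,81,100,121,144,169,196,225
a: 10,3,3,3,3,3,3,3,3,3,3,3,3,3,3,3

steps = 6; useful = 78; efficiency = 78/96 = 13/16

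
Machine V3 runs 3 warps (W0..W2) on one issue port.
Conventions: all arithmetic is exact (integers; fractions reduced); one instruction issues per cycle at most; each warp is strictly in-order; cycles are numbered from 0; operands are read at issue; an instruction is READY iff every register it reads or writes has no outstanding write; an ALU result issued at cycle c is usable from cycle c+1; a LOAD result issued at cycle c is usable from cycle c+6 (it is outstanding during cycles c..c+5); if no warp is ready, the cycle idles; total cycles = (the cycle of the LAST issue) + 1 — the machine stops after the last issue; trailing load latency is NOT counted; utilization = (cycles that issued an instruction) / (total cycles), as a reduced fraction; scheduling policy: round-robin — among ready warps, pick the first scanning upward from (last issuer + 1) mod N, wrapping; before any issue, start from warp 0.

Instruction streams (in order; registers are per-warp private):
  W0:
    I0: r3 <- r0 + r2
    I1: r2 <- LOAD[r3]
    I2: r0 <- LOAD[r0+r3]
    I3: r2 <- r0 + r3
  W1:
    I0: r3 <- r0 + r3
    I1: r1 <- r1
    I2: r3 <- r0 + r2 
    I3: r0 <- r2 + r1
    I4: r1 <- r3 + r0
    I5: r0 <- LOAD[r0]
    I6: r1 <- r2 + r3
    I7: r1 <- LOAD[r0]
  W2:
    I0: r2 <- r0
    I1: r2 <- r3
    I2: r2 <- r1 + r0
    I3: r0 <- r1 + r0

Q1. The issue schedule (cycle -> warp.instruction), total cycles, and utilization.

cycle 0: W0.I0
cycle 1: W1.I0
cycle 2: W2.I0
cycle 3: W0.I1
cycle 4: W1.I1
cycle 5: W2.I1
cycle 6: W0.I2
cycle 7: W1.I2
cycle 8: W2.I2
cycle 9: W1.I3
cycle 10: W2.I3
cycle 11: W1.I4
cycle 12: W0.I3
cycle 13: W1.I5
cycle 14: W1.I6
cycle 15: idle
cycle 16: idle
cycle 17: idle
cycle 18: idle
cycle 19: W1.I7

Answer: 20 cycles, utilization 4/5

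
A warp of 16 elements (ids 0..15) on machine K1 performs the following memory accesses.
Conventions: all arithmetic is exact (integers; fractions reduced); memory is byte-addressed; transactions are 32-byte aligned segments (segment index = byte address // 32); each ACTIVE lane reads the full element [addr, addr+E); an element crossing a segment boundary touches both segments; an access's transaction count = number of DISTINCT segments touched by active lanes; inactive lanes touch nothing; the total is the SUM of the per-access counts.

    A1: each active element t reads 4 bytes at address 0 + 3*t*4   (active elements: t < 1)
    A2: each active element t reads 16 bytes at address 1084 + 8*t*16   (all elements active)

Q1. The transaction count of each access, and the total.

A1: 1 transaction
A2: 32 transactions

Answer: 1,32; total 33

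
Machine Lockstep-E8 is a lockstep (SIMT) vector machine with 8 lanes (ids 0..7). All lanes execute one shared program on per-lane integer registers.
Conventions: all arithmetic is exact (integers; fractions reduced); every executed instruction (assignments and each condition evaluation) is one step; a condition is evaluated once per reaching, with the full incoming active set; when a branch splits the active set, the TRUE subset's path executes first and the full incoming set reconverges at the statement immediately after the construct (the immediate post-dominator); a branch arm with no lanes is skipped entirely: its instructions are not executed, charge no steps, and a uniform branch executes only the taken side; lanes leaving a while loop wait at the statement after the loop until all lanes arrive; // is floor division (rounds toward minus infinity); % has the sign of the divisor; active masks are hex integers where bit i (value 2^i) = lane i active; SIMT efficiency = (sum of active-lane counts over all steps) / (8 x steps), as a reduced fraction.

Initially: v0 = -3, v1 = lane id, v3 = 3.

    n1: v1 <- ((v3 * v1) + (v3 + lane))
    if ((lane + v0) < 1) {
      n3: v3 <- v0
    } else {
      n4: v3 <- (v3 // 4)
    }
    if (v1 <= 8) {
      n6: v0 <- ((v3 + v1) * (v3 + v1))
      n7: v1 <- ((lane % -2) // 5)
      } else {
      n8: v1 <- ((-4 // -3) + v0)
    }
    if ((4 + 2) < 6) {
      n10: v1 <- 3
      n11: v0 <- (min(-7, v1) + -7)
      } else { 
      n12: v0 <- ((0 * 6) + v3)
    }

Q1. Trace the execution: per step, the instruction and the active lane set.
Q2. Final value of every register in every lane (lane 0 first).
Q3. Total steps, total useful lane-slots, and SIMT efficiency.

step 0: v1 <- ((v3 * v1) + (v3 + lane)) 0xff
step 1: eval ((lane + v0) < 1)       0xff
step 2: v3 <- v0                     0x0f
step 3: v3 <- (v3 // 4)              0xf0
step 4: eval (v1 <= 8)               0xff
step 5: v0 <- ((v3 + v1) * (v3 + v1)) 0x03
step 6: v1 <- ((lane % -2) // 5)     0x03
step 7: v1 <- ((-4 // -3) + v0)      0xfc
step 8: eval ((4 + 2) < 6)           0xff
step 9: v0 <- ((0 * 6) + v3)         0xff

Answer: 10 steps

v0: -3,-3,-3,-3,0,0,0,0
v1: 0,-1,-2,-2,-2,-2,-2,-2
v3: -3,-3,-3,-3,0,0,0,0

steps = 10; useful = 58; efficiency = 58/80 = 29/40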